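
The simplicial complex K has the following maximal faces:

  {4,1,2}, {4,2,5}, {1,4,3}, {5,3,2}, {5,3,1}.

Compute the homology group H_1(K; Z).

K has 5 vertices, 10 edges, 5 triangles.
rank ∂_1 = 4, rank ∂_2 = 5 ⇒ b_1 = 10 − 4 − 5 = 1; all invariant factors of ∂_2 are 1 so no torsion. So H_1 ≅ Z.

H_1 = Z.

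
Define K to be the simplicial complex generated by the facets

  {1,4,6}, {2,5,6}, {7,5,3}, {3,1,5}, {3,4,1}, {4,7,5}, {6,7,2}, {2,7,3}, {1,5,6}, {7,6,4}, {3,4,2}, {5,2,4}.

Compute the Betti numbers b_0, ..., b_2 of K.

We work with the vertex ordering 1 < 2 < 3 < 4 < 5 < 6 < 7. The simplices of K, each written with vertices in increasing order, are:

  0-simplices (7): [1], [2], [3], [4], [5], [6], [7]
  1-simplices (18): [1,3], [1,4], [1,5], [1,6], [2,3], [2,4], [2,5], [2,6], [2,7], [3,4], [3,5], [3,7], [4,5], [4,6], [4,7], [5,6], [5,7], [6,7]
  2-simplices (12): [1,3,4], [1,3,5], [1,4,6], [1,5,6], [2,3,4], [2,3,7], [2,4,5], [2,5,6], [2,6,7], [3,5,7], [4,5,7], [4,6,7]

Hence C_0 ≅ Z^7, C_1 ≅ Z^18, C_2 ≅ Z^12.

The boundary map ∂_1: C_1 → C_0 maps an edge to its endpoints' difference, ∂[p,q] = q − p. For instance
  ∂[1,3] = [3] − [1].
The resulting 7×18 matrix has rank 6, and its Smith normal form has invariant factors (1,1,1,1,1,1).

The boundary map ∂_2: C_2 → C_1 acts by ∂[p,q,r] = [q,r] − [p,r] + [p,q]. For instance
  ∂[2,3,7] = [3,7] − [2,7] + [2,3],
  ∂[1,5,6] = [5,6] − [1,6] + [1,5].
As a 18×12 matrix over Z this has rank 12, with invariant factors (1,1,1,1,1,1,1,1,1,1,1,2).

Reading off H_k = ker ∂_k / im ∂_{k+1}:

  H_0: rank C_0 − rank ∂_1 = 7 − 6 = 1, and the invariant factors of ∂_1 are all 1, so H_0 = Z.
  H_1: rank ker ∂_1 − rank ∂_2 = (18 − 6) − 12 = 0, and ∂_2 has invariant factor 2 > 1, so H_1 = Z/2.
  H_2: rank ker ∂_2 − rank ∂_3 = (12 − 12) − 0 = 0, and there is no ∂_3, so H_2 = 0.

As a check, the Euler characteristic is 7 − 18 + 12 = 1, which agrees with 1 − 0 + 0 = 1.

Hence the Betti numbers are b_0 = 1, b_1 = 0, b_2 = 0.

b_0 = 1, b_1 = 0, b_2 = 0.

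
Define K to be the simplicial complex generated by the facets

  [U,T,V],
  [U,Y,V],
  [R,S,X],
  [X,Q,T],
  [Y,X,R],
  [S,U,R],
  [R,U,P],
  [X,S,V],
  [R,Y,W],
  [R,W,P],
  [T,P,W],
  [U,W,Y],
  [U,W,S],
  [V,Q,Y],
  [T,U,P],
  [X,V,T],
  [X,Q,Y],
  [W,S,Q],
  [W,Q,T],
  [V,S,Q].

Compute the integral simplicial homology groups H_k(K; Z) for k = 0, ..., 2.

Order the vertices as P < Q < R < S < T < U < V < W < X < Y. Listing each simplex with vertices in this order, K has dimension 2 with simplices:

  0-simplices (10): P, Q, R, S, T, U, V, W, X, Y
  1-simplices (30): PR, PT, PU, PW, QS, QT, QV, QW, QX, QY, RS, RU, RW, RX, RY, SU, SV, SW, SX, TU, TV, TW, TX, UV, UW, UY, VX, VY, WY, XY
  2-simplices (20): PRU, PRW, PTU, PTW, QSV, QSW, QTW, QTX, QVY, QXY, RSU, RSX, RWY, RXY, SUW, SVX, TUV, TVX, UVY, UWY

Hence C_0 ≅ Z^10, C_1 ≅ Z^30, C_2 ≅ Z^20.

The boundary map ∂_1: C_1 → C_0 is given by ∂[p,q] = [q] − [p]. For instance
  ∂TV = V − T.
This gives a 10×30 integer matrix of rank 9; reducing to Smith normal form yields diagonal entries (1,1,1,1,1,1,1,1,1).

∂_2: C_2 → C_1 acts by ∂[p,q,r] = [q,r] − [p,r] + [p,q]. For instance
  ∂RXY = XY − RY + RX,
  ∂QVY = VY − QY + QV.
The resulting 30×20 matrix has rank 20, and its Smith normal form has invariant factors (1,1,1,1,1,1,1,1,1,1,1,1,1,1,1,1,1,1,1,2).

Reading off H_k = ker ∂_k / im ∂_{k+1}:

  H_0: rank C_0 − rank ∂_1 = 10 − 9 = 1, and the invariant factors of ∂_1 are all 1, so H_0 ≅ Z.
  H_1: rank ker ∂_1 − rank ∂_2 = (30 − 9) − 20 = 1, and ∂_2 has invariant factor 2 > 1, so H_1 ≅ Z ⊕ Z/2.
  H_2: rank ker ∂_2 − rank ∂_3 = (20 − 20) − 0 = 0, and there is no ∂_3, so H_2 ≅ 0.

H_0 = Z,  H_1 = Z ⊕ Z/2,  H_2 = 0.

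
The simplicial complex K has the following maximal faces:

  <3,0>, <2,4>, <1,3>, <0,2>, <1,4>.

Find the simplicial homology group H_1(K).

H_1 ≅ Z.

Take the total order 0 < 1 < 2 < 3 < 4 on the vertex set. Then K (dimension 1) consists of the simplices:

  0-simplices (5): [0], [1], [2], [3], [4]
  1-simplices (5): [0,2], [0,3], [1,3], [1,4], [2,4]

Hence C_0 ≅ Z^5, C_1 ≅ Z^5.

Boundary ∂_1: C_1 → C_0 sends each edge [p,q] (with p < q) to q − p.
The 5×5 boundary matrix has rank 4 and Smith normal form diag(1,1,1,1).

Reading off H_k = ker ∂_k / im ∂_{k+1}:

  H_1: rank ker ∂_1 − rank ∂_2 = (5 − 4) − 0 = 1, and there is no ∂_2, so H_1 ≅ Z.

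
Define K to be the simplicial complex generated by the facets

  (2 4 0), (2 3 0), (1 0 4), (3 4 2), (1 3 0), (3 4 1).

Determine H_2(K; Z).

We work with the vertex ordering 0 < 1 < 2 < 3 < 4. The simplices of K, each written with vertices in increasing order, are:

  0-simplices (5): [0], [1], [2], [3], [4]
  1-simplices (9): [0,1], [0,2], [0,3], [0,4], [1,3], [1,4], [2,3], [2,4], [3,4]
  2-simplices (6): [0,1,3], [0,1,4], [0,2,3], [0,2,4], [1,3,4], [2,3,4]

so the chain groups are C_0 ≅ Z^5, C_1 ≅ Z^9, C_2 ≅ Z^6.

Boundary ∂_1: C_1 → C_0 maps an edge to its endpoints' difference, ∂[p,q] = q − p. For instance
  ∂[0,3] = [3] − [0].
This gives a 5×9 integer matrix of rank 4; reducing to Smith normal form yields diagonal entries (1,1,1,1).

Boundary ∂_2: C_2 → C_1 maps a triangle to the signed sum of its edges. For instance
  ∂[0,2,3] = [2,3] − [0,3] + [0,2],
  ∂[0,1,3] = [1,3] − [0,3] + [0,1].
This gives a 9×6 integer matrix of rank 5; reducing to Smith normal form yields diagonal entries (1,1,1,1,1).

Computing H_k = (kernel of ∂_k) / (image of ∂_{k+1}):

  H_2: rank ker ∂_2 − rank ∂_3 = (6 − 5) − 0 = 1, and there is no ∂_3, so H_2 ≅ Z.

H_2 ≅ Z.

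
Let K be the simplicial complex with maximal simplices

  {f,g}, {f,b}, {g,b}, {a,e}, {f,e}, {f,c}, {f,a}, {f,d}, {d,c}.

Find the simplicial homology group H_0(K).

H_0 = Z.

We work with the vertex ordering a < b < c < d < e < f < g. The simplices of K, each written with vertices in increasing order, are:

  0-simplices (7): a, b, c, d, e, f, g
  1-simplices (9): ae, af, bf, bg, cd, cf, df, ef, fg

giving chain groups C_0 ≅ Z^7, C_1 ≅ Z^9.

∂_1: C_1 → C_0 sends each edge [p,q] (with p < q) to q − p. For instance
  ∂ef = f − e.
This gives a 7×9 integer matrix of rank 6; reducing to Smith normal form yields diagonal entries (1,1,1,1,1,1).

From H_k ≅ ker(∂_k) / im(∂_{k+1}) we obtain:

  H_0: rank C_0 − rank ∂_1 = 7 − 6 = 1, and the invariant factors of ∂_1 are all 1, so H_0 ≅ Z.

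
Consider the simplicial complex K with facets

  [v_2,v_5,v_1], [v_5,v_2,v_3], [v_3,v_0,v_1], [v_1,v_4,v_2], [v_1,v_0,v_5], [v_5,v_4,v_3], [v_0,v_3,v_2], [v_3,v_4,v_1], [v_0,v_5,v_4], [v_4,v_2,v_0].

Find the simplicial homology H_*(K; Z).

H_0 = Z,  H_1 = Z_2,  H_2 = 0.

Order the vertices as v_0 < v_1 < v_2 < v_3 < v_4 < v_5. Listing each simplex with vertices in this order, K has dimension 2 with simplices:

  0-simplices (6): [v_0], [v_1], [v_2], [v_3], [v_4], [v_5]
  1-simplices (15): (15 of them)
  2-simplices (10): [v_0,v_1,v_3], [v_0,v_1,v_5], [v_0,v_2,v_3], [v_0,v_2,v_4], [v_0,v_4,v_5], [v_1,v_2,v_4], [v_1,v_2,v_5], [v_1,v_3,v_4], [v_2,v_3,v_5], [v_3,v_4,v_5]

giving chain groups C_0 ≅ Z^6, C_1 ≅ Z^15, C_2 ≅ Z^10.

Boundary ∂_1: C_1 → C_0 maps an edge to its endpoints' difference, ∂[p,q] = q − p. For instance
  ∂[v_0,v_3] = [v_3] − [v_0].
The 6×15 boundary matrix has rank 5 and Smith normal form diag(1,1,1,1,1).

The boundary map ∂_2: C_2 → C_1 sends each 2-simplex [p,q,r] to [q,r] − [p,r] + [p,q]. For instance
  ∂[v_0,v_1,v_3] = [v_1,v_3] − [v_0,v_3] + [v_0,v_1],
  ∂[v_3,v_4,v_5] = [v_4,v_5] − [v_3,v_5] + [v_3,v_4].
The 15×10 boundary matrix has rank 10 and Smith normal form diag(1,1,1,1,1,1,1,1,1,2).

From H_k ≅ ker(∂_k) / im(∂_{k+1}) we obtain:

  H_0: rank C_0 − rank ∂_1 = 6 − 5 = 1, and the invariant factors of ∂_1 are all 1, so H_0 ≅ Z.
  H_1: rank ker ∂_1 − rank ∂_2 = (15 − 5) − 10 = 0, and ∂_2 has invariant factor 2 > 1, so H_1 ≅ Z_2.
  H_2: rank ker ∂_2 − rank ∂_3 = (10 − 10) − 0 = 0, and there is no ∂_3, so H_2 ≅ 0.

As a check, the Euler characteristic is 6 − 15 + 10 = 1, which agrees with 1 − 0 + 0 = 1.
(K is a triangulation of the real projective plane RP^2.)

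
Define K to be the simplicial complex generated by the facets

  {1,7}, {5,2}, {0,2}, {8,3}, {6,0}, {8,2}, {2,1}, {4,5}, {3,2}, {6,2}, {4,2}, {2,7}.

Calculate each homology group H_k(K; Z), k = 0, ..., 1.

H_0 = Z,  H_1 = Z^4.

Fix the vertex order 0 < 1 < 2 < 3 < 4 < 5 < 6 < 7 < 8 and write every simplex with vertices in increasing order. Then dim K = 1 and the simplices of K are:

  0-simplices (9): [0], [1], [2], [3], [4], [5], [6], [7], [8]
  1-simplices (12): [0,2], [0,6], [1,2], [1,7], [2,3], [2,4], [2,5], [2,6], [2,7], [2,8], [3,8], [4,5]

Hence C_0 ≅ Z^9, C_1 ≅ Z^12.

Boundary ∂_1: C_1 → C_0 sends each edge [p,q] (with p < q) to q − p.
The resulting 9×12 matrix has rank 8, and its Smith normal form has invariant factors (1,1,1,1,1,1,1,1).

Reading off H_k = ker ∂_k / im ∂_{k+1}:

  H_0: rank C_0 − rank ∂_1 = 9 − 8 = 1, and the invariant factors of ∂_1 are all 1, so H_0 ≅ Z.
  H_1: rank ker ∂_1 − rank ∂_2 = (12 − 8) − 0 = 4, and there is no ∂_2, so H_1 ≅ Z^4.

As a check, the Euler characteristic is 9 − 12 = -3, which agrees with 1 − 4 = -3.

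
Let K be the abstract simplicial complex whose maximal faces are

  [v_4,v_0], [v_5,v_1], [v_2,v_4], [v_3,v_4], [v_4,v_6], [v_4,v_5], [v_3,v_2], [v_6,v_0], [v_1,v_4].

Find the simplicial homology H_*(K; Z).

Take the total order v_0 < v_1 < v_2 < v_3 < v_4 < v_5 < v_6 on the vertex set. Then K (dimension 1) consists of the simplices:

  0-simplices (7): [v_0], [v_1], [v_2], [v_3], [v_4], [v_5], [v_6]
  1-simplices (9): [v_0,v_4], [v_0,v_6], [v_1,v_4], [v_1,v_5], [v_2,v_3], [v_2,v_4], [v_3,v_4], [v_4,v_5], [v_4,v_6]

Hence C_0 ≅ Z^7, C_1 ≅ Z^9.

The boundary map ∂_1: C_1 → C_0 maps an edge to its endpoints' difference, ∂[p,q] = q − p. For instance
  ∂[v_4,v_6] = [v_6] − [v_4].
As a 7×9 matrix over Z this has rank 6, with invariant factors (1,1,1,1,1,1).

Now H_k = ker ∂_k / im ∂_{k+1}, so:

  H_0: rank C_0 − rank ∂_1 = 7 − 6 = 1, and the invariant factors of ∂_1 are all 1, so H_0 ≅ Z.
  H_1: rank ker ∂_1 − rank ∂_2 = (9 − 6) − 0 = 3, and there is no ∂_2, so H_1 ≅ Z^3.

H_0 ≅ Z,  H_1 ≅ Z^3.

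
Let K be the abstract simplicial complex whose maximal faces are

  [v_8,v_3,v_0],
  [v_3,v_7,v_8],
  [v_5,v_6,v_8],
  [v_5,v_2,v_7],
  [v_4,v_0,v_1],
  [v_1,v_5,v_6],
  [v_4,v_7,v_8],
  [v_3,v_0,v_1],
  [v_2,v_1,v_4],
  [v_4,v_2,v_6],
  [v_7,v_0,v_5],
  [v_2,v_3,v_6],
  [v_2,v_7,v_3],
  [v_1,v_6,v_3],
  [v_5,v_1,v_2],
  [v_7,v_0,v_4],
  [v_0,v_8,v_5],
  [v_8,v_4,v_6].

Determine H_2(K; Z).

H_2 = 0.

Take the total order v_0 < v_1 < v_2 < v_3 < v_4 < v_5 < v_6 < v_7 < v_8 on the vertex set. Then K (dimension 2) consists of the simplices:

  0-simplices (9): [v_0], [v_1], [v_2], [v_3], [v_4], [v_5], [v_6], [v_7], [v_8]
  1-simplices (27): (27 of them)
  2-simplices (18): (18 of them)

giving chain groups C_0 ≅ Z^9, C_1 ≅ Z^27, C_2 ≅ Z^18.

Boundary ∂_1: C_1 → C_0 maps an edge to its endpoints' difference, ∂[p,q] = q − p. For instance
  ∂[v_4,v_7] = [v_7] − [v_4].
The resulting 9×27 matrix has rank 8, and its Smith normal form has invariant factors (1,1,1,1,1,1,1,1).

Boundary ∂_2: C_2 → C_1 maps a triangle to the signed sum of its edges. For instance
  ∂[v_1,v_3,v_6] = [v_3,v_6] − [v_1,v_6] + [v_1,v_3],
  ∂[v_2,v_4,v_6] = [v_4,v_6] − [v_2,v_6] + [v_2,v_4].
As a 27×18 matrix over Z this has rank 18, with invariant factors (1,1,1,1,1,1,1,1,1,1,1,1,1,1,1,1,1,2).

Computing H_k = (kernel of ∂_k) / (image of ∂_{k+1}):

  H_2: rank ker ∂_2 − rank ∂_3 = (18 − 18) − 0 = 0, and there is no ∂_3, so H_2 = 0.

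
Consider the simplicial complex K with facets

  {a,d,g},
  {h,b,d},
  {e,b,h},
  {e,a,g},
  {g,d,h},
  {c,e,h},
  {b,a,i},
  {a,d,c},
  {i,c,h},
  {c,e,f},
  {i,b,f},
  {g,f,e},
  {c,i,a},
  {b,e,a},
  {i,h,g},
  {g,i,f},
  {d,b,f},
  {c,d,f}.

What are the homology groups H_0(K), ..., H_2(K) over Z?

H_0 = Z,  H_1 = Z^2,  H_2 = Z.

Fix the vertex order a < b < c < d < e < f < g < h < i and write every simplex with vertices in increasing order. Then dim K = 2 and the simplices of K are:

  0-simplices (9): a, b, c, d, e, f, g, h, i
  1-simplices (27): ab, ac, ad, ae, ag, ai, bd, be, bf, bh, bi, cd, ce, cf, ch, ci, df, dg, dh, ef, eg, eh, fg, fi, gh, gi, hi
  2-simplices (18): abe, abi, acd, aci, adg, aeg, bdf, bdh, beh, bfi, cdf, cef, ceh, chi, dgh, efg, fgi, ghi

so the chain groups are C_0 ≅ Z^9, C_1 ≅ Z^27, C_2 ≅ Z^18.

∂_1: C_1 → C_0 maps an edge to its endpoints' difference, ∂[p,q] = q − p.
As a 9×27 matrix over Z this has rank 8, with invariant factors (1,1,1,1,1,1,1,1).

The boundary map ∂_2: C_2 → C_1 sends each 2-simplex [p,q,r] to [q,r] − [p,r] + [p,q]. For instance
  ∂ghi = hi − gi + gh,
  ∂dgh = gh − dh + dg.
As a 27×18 matrix over Z this has rank 17, with invariant factors (1,1,1,1,1,1,1,1,1,1,1,1,1,1,1,1,1).

Now H_k = ker ∂_k / im ∂_{k+1}, so:

  H_0: rank C_0 − rank ∂_1 = 9 − 8 = 1, and the invariant factors of ∂_1 are all 1, so H_0 = Z.
  H_1: rank ker ∂_1 − rank ∂_2 = (27 − 8) − 17 = 2, and the invariant factors of ∂_2 are all 1, so H_1 = Z^2.
  H_2: rank ker ∂_2 − rank ∂_3 = (18 − 17) − 0 = 1, and there is no ∂_3, so H_2 = Z.

As a check, the Euler characteristic is 9 − 27 + 18 = 0, which agrees with 1 − 2 + 1 = 0.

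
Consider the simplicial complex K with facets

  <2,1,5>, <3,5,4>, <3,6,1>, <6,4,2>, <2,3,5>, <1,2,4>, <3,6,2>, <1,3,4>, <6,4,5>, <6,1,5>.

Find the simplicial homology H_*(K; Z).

H_0 = Z,  H_1 = Z_2,  H_2 = 0.

Order the vertices as 1 < 2 < 3 < 4 < 5 < 6. Listing each simplex with vertices in this order, K has dimension 2 with simplices:

  0-simplices (6): [1], [2], [3], [4], [5], [6]
  1-simplices (15): [1,2], [1,3], [1,4], [1,5], [1,6], [2,3], [2,4], [2,5], [2,6], [3,4], [3,5], [3,6], [4,5], [4,6], [5,6]
  2-simplices (10): [1,2,4], [1,2,5], [1,3,4], [1,3,6], [1,5,6], [2,3,5], [2,3,6], [2,4,6], [3,4,5], [4,5,6]

Hence C_0 ≅ Z^6, C_1 ≅ Z^15, C_2 ≅ Z^10.

∂_1: C_1 → C_0 maps an edge to its endpoints' difference, ∂[p,q] = q − p.
As a 6×15 matrix over Z this has rank 5, with invariant factors (1,1,1,1,1).

The boundary map ∂_2: C_2 → C_1 maps a triangle to the signed sum of its edges. For instance
  ∂[2,4,6] = [4,6] − [2,6] + [2,4],
  ∂[1,3,4] = [3,4] − [1,4] + [1,3].
As a 15×10 matrix over Z this has rank 10, with invariant factors (1,1,1,1,1,1,1,1,1,2).

From H_k ≅ ker(∂_k) / im(∂_{k+1}) we obtain:

  H_0: rank C_0 − rank ∂_1 = 6 − 5 = 1, and the invariant factors of ∂_1 are all 1, so H_0 = Z.
  H_1: rank ker ∂_1 − rank ∂_2 = (15 − 5) − 10 = 0, and ∂_2 has invariant factor 2 > 1, so H_1 = Z_2.
  H_2: rank ker ∂_2 − rank ∂_3 = (10 − 10) − 0 = 0, and there is no ∂_3, so H_2 = 0.

As a check, the Euler characteristic is 6 − 15 + 10 = 1, which agrees with 1 − 0 + 0 = 1.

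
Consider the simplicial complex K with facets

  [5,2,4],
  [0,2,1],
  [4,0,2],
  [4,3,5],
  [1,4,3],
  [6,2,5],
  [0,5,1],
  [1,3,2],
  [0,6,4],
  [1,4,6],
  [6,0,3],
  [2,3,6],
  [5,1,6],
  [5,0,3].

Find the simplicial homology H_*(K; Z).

Fix the vertex order 0 < 1 < 2 < 3 < 4 < 5 < 6 and write every simplex with vertices in increasing order. Then dim K = 2 and the simplices of K are:

  0-simplices (7): [0], [1], [2], [3], [4], [5], [6]
  1-simplices (21): [0,1], [0,2], [0,3], [0,4], [0,5], [0,6], [1,2], [1,3], [1,4], [1,5], [1,6], [2,3], [2,4], [2,5], [2,6], [3,4], [3,5], [3,6], [4,5], [4,6], [5,6]
  2-simplices (14): [0,1,2], [0,1,5], [0,2,4], [0,3,5], [0,3,6], [0,4,6], [1,2,3], [1,3,4], [1,4,6], [1,5,6], [2,3,6], [2,4,5], [2,5,6], [3,4,5]

giving chain groups C_0 ≅ Z^7, C_1 ≅ Z^21, C_2 ≅ Z^14.

∂_1: C_1 → C_0 sends each edge [p,q] (with p < q) to q − p. For instance
  ∂[4,5] = [5] − [4].
As a 7×21 matrix over Z this has rank 6, with invariant factors (1,1,1,1,1,1).

∂_2: C_2 → C_1 sends each 2-simplex [p,q,r] to [q,r] − [p,r] + [p,q]. For instance
  ∂[1,5,6] = [5,6] − [1,6] + [1,5],
  ∂[0,3,6] = [3,6] − [0,6] + [0,3].
As a 21×14 matrix over Z this has rank 13, with invariant factors (1,1,1,1,1,1,1,1,1,1,1,1,1).

From H_k ≅ ker(∂_k) / im(∂_{k+1}) we obtain:

  H_0: rank C_0 − rank ∂_1 = 7 − 6 = 1, and the invariant factors of ∂_1 are all 1, so H_0 = Z.
  H_1: rank ker ∂_1 − rank ∂_2 = (21 − 6) − 13 = 2, and the invariant factors of ∂_2 are all 1, so H_1 = Z^2.
  H_2: rank ker ∂_2 − rank ∂_3 = (14 − 13) − 0 = 1, and there is no ∂_3, so H_2 = Z.

As a check, the Euler characteristic is 7 − 21 + 14 = 0, which agrees with 1 − 2 + 1 = 0.

H_0 ≅ Z,  H_1 ≅ Z^2,  H_2 ≅ Z.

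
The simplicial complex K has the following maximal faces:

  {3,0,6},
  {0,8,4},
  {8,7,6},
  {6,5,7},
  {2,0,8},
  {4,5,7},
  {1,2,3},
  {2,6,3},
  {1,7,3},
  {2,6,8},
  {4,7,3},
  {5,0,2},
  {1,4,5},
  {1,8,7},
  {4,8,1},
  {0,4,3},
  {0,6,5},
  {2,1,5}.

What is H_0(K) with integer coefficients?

Fix the vertex order 0 < 1 < 2 < 3 < 4 < 5 < 6 < 7 < 8 and write every simplex with vertices in increasing order. Then dim K = 2 and the simplices of K are:

  0-simplices (9): [0], [1], [2], [3], [4], [5], [6], [7], [8]
  1-simplices (27): (27 of them)
  2-simplices (18): [0,2,5], [0,2,8], [0,3,4], [0,3,6], [0,4,8], [0,5,6], [1,2,3], [1,2,5], [1,3,7], [1,4,5], [1,4,8], [1,7,8], [2,3,6], [2,6,8], [3,4,7], [4,5,7], [5,6,7], [6,7,8]

so the chain groups are C_0 ≅ Z^9, C_1 ≅ Z^27, C_2 ≅ Z^18.

∂_1: C_1 → C_0 is given by ∂[p,q] = [q] − [p].
This gives a 9×27 integer matrix of rank 8; reducing to Smith normal form yields diagonal entries (1,1,1,1,1,1,1,1).

Boundary ∂_2: C_2 → C_1 sends each 2-simplex [p,q,r] to [q,r] − [p,r] + [p,q]. For instance
  ∂[0,5,6] = [5,6] − [0,6] + [0,5],
  ∂[2,3,6] = [3,6] − [2,6] + [2,3].
This gives a 27×18 integer matrix of rank 18; reducing to Smith normal form yields diagonal entries (1,1,1,1,1,1,1,1,1,1,1,1,1,1,1,1,1,2).

Now H_k = ker ∂_k / im ∂_{k+1}, so:

  H_0: rank C_0 − rank ∂_1 = 9 − 8 = 1, and the invariant factors of ∂_1 are all 1, so H_0 = Z.

H_0 = Z.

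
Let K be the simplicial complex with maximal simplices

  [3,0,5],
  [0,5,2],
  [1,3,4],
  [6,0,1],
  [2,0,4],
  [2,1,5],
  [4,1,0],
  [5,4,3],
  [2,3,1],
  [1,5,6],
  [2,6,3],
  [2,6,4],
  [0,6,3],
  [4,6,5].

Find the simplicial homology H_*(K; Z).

H_0 ≅ Z,  H_1 ≅ Z^2,  H_2 ≅ Z.

We work with the vertex ordering 0 < 1 < 2 < 3 < 4 < 5 < 6. The simplices of K, each written with vertices in increasing order, are:

  0-simplices (7): [0], [1], [2], [3], [4], [5], [6]
  1-simplices (21): [0,1], [0,2], [0,3], [0,4], [0,5], [0,6], [1,2], [1,3], [1,4], [1,5], [1,6], [2,3], [2,4], [2,5], [2,6], [3,4], [3,5], [3,6], [4,5], [4,6], [5,6]
  2-simplices (14): [0,1,4], [0,1,6], [0,2,4], [0,2,5], [0,3,5], [0,3,6], [1,2,3], [1,2,5], [1,3,4], [1,5,6], [2,3,6], [2,4,6], [3,4,5], [4,5,6]

Hence C_0 ≅ Z^7, C_1 ≅ Z^21, C_2 ≅ Z^14.

Boundary ∂_1: C_1 → C_0 is given by ∂[p,q] = [q] − [p]. For instance
  ∂[0,6] = [6] − [0].
The 7×21 boundary matrix has rank 6 and Smith normal form diag(1,1,1,1,1,1).

Boundary ∂_2: C_2 → C_1 maps a triangle to the signed sum of its edges. For instance
  ∂[1,2,5] = [2,5] − [1,5] + [1,2],
  ∂[3,4,5] = [4,5] − [3,5] + [3,4].
This gives a 21×14 integer matrix of rank 13; reducing to Smith normal form yields diagonal entries (1,1,1,1,1,1,1,1,1,1,1,1,1).

Now H_k = ker ∂_k / im ∂_{k+1}, so:

  H_0: rank C_0 − rank ∂_1 = 7 − 6 = 1, and the invariant factors of ∂_1 are all 1, so H_0 ≅ Z.
  H_1: rank ker ∂_1 − rank ∂_2 = (21 − 6) − 13 = 2, and the invariant factors of ∂_2 are all 1, so H_1 ≅ Z^2.
  H_2: rank ker ∂_2 − rank ∂_3 = (14 − 13) − 0 = 1, and there is no ∂_3, so H_2 ≅ Z.

As a check, the Euler characteristic is 7 − 21 + 14 = 0, which agrees with 1 − 2 + 1 = 0.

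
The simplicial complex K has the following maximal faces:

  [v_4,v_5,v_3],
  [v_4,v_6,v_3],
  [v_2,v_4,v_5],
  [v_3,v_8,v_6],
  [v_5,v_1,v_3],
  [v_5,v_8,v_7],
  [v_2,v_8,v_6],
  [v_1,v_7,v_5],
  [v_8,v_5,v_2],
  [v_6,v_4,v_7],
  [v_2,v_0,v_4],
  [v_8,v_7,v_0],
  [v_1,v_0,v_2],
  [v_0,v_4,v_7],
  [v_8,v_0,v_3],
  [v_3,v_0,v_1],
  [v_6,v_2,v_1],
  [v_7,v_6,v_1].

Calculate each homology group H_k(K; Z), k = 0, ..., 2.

H_0 ≅ Z,  H_1 ≅ Z^2,  H_2 ≅ Z.

We work with the vertex ordering v_0 < v_1 < v_2 < v_3 < v_4 < v_5 < v_6 < v_7 < v_8. The simplices of K, each written with vertices in increasing order, are:

  0-simplices (9): [v_0], [v_1], [v_2], [v_3], [v_4], [v_5], [v_6], [v_7], [v_8]
  1-simplices (27): (27 of them)
  2-simplices (18): (18 of them)

giving chain groups C_0 ≅ Z^9, C_1 ≅ Z^27, C_2 ≅ Z^18.

The boundary map ∂_1: C_1 → C_0 maps an edge to its endpoints' difference, ∂[p,q] = q − p.
As a 9×27 matrix over Z this has rank 8, with invariant factors (1,1,1,1,1,1,1,1).

The boundary map ∂_2: C_2 → C_1 sends each 2-simplex [p,q,r] to [q,r] − [p,r] + [p,q]. For instance
  ∂[v_0,v_1,v_3] = [v_1,v_3] − [v_0,v_3] + [v_0,v_1],
  ∂[v_0,v_7,v_8] = [v_7,v_8] − [v_0,v_8] + [v_0,v_7].
This gives a 27×18 integer matrix of rank 17; reducing to Smith normal form yields diagonal entries (1,1,1,1,1,1,1,1,1,1,1,1,1,1,1,1,1).

From H_k ≅ ker(∂_k) / im(∂_{k+1}) we obtain:

  H_0: rank C_0 − rank ∂_1 = 9 − 8 = 1, and the invariant factors of ∂_1 are all 1, so H_0 = Z.
  H_1: rank ker ∂_1 − rank ∂_2 = (27 − 8) − 17 = 2, and the invariant factors of ∂_2 are all 1, so H_1 = Z^2.
  H_2: rank ker ∂_2 − rank ∂_3 = (18 − 17) − 0 = 1, and there is no ∂_3, so H_2 = Z.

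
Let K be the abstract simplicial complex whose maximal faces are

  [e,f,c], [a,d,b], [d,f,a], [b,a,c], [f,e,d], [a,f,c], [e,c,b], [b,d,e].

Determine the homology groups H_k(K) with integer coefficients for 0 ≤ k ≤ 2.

Fix the vertex order a < b < c < d < e < f and write every simplex with vertices in increasing order. Then dim K = 2 and the simplices of K are:

  0-simplices (6): a, b, c, d, e, f
  1-simplices (12): ab, ac, ad, af, bc, bd, be, ce, cf, de, df, ef
  2-simplices (8): abc, abd, acf, adf, bce, bde, cef, def

Hence C_0 ≅ Z^6, C_1 ≅ Z^12, C_2 ≅ Z^8.

∂_1: C_1 → C_0 is given by ∂[p,q] = [q] − [p]. For instance
  ∂ac = c − a.
This gives a 6×12 integer matrix of rank 5; reducing to Smith normal form yields diagonal entries (1,1,1,1,1).

∂_2: C_2 → C_1 maps a triangle to the signed sum of its edges. For instance
  ∂abc = bc − ac + ab,
  ∂cef = ef − cf + ce.
The resulting 12×8 matrix has rank 7, and its Smith normal form has invariant factors (1,1,1,1,1,1,1).

From H_k ≅ ker(∂_k) / im(∂_{k+1}) we obtain:

  H_0: rank C_0 − rank ∂_1 = 6 − 5 = 1, and the invariant factors of ∂_1 are all 1, so H_0 = Z.
  H_1: rank ker ∂_1 − rank ∂_2 = (12 − 5) − 7 = 0, and the invariant factors of ∂_2 are all 1, so H_1 = 0.
  H_2: rank ker ∂_2 − rank ∂_3 = (8 − 7) − 0 = 1, and there is no ∂_3, so H_2 = Z.

As a check, the Euler characteristic is 6 − 12 + 8 = 2, which agrees with 1 − 0 + 1 = 2.

H_0 = Z,  H_1 = 0,  H_2 = Z.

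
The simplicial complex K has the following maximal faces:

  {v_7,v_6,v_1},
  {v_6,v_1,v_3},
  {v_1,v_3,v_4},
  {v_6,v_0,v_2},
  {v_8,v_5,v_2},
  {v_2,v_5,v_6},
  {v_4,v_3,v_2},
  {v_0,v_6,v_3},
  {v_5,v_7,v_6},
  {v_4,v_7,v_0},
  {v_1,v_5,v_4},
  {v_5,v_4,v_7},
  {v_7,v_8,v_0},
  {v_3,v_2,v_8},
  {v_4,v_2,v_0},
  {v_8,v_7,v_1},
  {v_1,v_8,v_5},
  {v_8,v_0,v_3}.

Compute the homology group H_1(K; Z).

H_1 ≅ Z ⊕ Z/2.

Fix the vertex order v_0 < v_1 < v_2 < v_3 < v_4 < v_5 < v_6 < v_7 < v_8 and write every simplex with vertices in increasing order. Then dim K = 2 and the simplices of K are:

  0-simplices (9): [v_0], [v_1], [v_2], [v_3], [v_4], [v_5], [v_6], [v_7], [v_8]
  1-simplices (27): (27 of them)
  2-simplices (18): (18 of them)

giving chain groups C_0 ≅ Z^9, C_1 ≅ Z^27, C_2 ≅ Z^18.

The boundary map ∂_1: C_1 → C_0 maps an edge to its endpoints' difference, ∂[p,q] = q − p. For instance
  ∂[v_0,v_8] = [v_8] − [v_0].
This gives a 9×27 integer matrix of rank 8; reducing to Smith normal form yields diagonal entries (1,1,1,1,1,1,1,1).

The boundary map ∂_2: C_2 → C_1 acts by ∂[p,q,r] = [q,r] − [p,r] + [p,q]. For instance
  ∂[v_0,v_3,v_8] = [v_3,v_8] − [v_0,v_8] + [v_0,v_3],
  ∂[v_4,v_5,v_7] = [v_5,v_7] − [v_4,v_7] + [v_4,v_5].
This gives a 27×18 integer matrix of rank 18; reducing to Smith normal form yields diagonal entries (1,1,1,1,1,1,1,1,1,1,1,1,1,1,1,1,1,2).

Now H_k = ker ∂_k / im ∂_{k+1}, so:

  H_1: rank ker ∂_1 − rank ∂_2 = (27 − 8) − 18 = 1, and ∂_2 has invariant factor 2 > 1, so H_1 = Z ⊕ Z/2.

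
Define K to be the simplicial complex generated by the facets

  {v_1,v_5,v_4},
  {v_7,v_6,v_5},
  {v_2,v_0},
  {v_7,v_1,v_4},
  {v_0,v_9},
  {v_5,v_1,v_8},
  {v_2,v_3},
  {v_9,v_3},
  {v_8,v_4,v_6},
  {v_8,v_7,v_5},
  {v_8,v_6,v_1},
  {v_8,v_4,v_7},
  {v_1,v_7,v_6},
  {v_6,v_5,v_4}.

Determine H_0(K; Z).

Fix the vertex order v_0 < v_1 < v_2 < v_3 < v_4 < v_5 < v_6 < v_7 < v_8 < v_9 and write every simplex with vertices in increasing order. Then dim K = 2 and the simplices of K are:

  0-simplices (10): [v_0], [v_1], [v_2], [v_3], [v_4], [v_5], [v_6], [v_7], [v_8], [v_9]
  1-simplices (19): (19 of them)
  2-simplices (10): [v_1,v_4,v_5], [v_1,v_4,v_7], [v_1,v_5,v_8], [v_1,v_6,v_7], [v_1,v_6,v_8], [v_4,v_5,v_6], [v_4,v_6,v_8], [v_4,v_7,v_8], [v_5,v_6,v_7], [v_5,v_7,v_8]

Hence C_0 ≅ Z^10, C_1 ≅ Z^19, C_2 ≅ Z^10.

The boundary map ∂_1: C_1 → C_0 maps an edge to its endpoints' difference, ∂[p,q] = q − p. For instance
  ∂[v_1,v_5] = [v_5] − [v_1].
The 10×19 boundary matrix has rank 8 and Smith normal form diag(1,1,1,1,1,1,1,1).

The boundary map ∂_2: C_2 → C_1 acts by ∂[p,q,r] = [q,r] − [p,r] + [p,q]. For instance
  ∂[v_4,v_6,v_8] = [v_6,v_8] − [v_4,v_8] + [v_4,v_6],
  ∂[v_1,v_4,v_5] = [v_4,v_5] − [v_1,v_5] + [v_1,v_4].
As a 19×10 matrix over Z this has rank 10, with invariant factors (1,1,1,1,1,1,1,1,1,2).

From H_k ≅ ker(∂_k) / im(∂_{k+1}) we obtain:

  H_0: rank C_0 − rank ∂_1 = 10 − 8 = 2, and the invariant factors of ∂_1 are all 1, so H_0 = Z^2.

H_0 ≅ Z^2.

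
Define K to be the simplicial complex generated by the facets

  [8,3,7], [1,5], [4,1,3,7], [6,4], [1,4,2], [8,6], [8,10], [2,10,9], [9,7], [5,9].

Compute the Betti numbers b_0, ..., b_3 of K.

b_0 = 1, b_1 = 4, b_2 = 0, b_3 = 0.

K has 10 vertices, 19 edges, 7 triangles, 1 3-simplex.
rank ∂_0 = 0, rank ∂_1 = 9 ⇒ b_0 = 10 − 0 − 9 = 1; all invariant factors of ∂_1 are 1 so no torsion. So H_0 ≅ Z.
rank ∂_1 = 9, rank ∂_2 = 6 ⇒ b_1 = 19 − 9 − 6 = 4; all invariant factors of ∂_2 are 1 so no torsion. So H_1 ≅ Z^4.
rank ∂_2 = 6, rank ∂_3 = 1 ⇒ b_2 = 7 − 6 − 1 = 0; all invariant factors of ∂_3 are 1 so no torsion. So H_2 ≅ 0.
rank ∂_3 = 1, rank ∂_4 = 0 ⇒ b_3 = 1 − 1 − 0 = 0. So H_3 ≅ 0.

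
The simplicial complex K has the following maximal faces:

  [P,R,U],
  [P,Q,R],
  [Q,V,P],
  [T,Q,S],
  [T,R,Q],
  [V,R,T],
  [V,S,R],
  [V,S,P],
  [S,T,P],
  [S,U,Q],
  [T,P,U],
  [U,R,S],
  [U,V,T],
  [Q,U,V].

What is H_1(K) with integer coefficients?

H_1 ≅ Z^2.

Order the vertices as P < Q < R < S < T < U < V. Listing each simplex with vertices in this order, K has dimension 2 with simplices:

  0-simplices (7): P, Q, R, S, T, U, V
  1-simplices (21): PQ, PR, PS, PT, PU, PV, QR, QS, QT, QU, QV, RS, RT, RU, RV, ST, SU, SV, TU, TV, UV
  2-simplices (14): PQR, PQV, PRU, PST, PSV, PTU, QRT, QST, QSU, QUV, RSU, RSV, RTV, TUV

so the chain groups are C_0 ≅ Z^7, C_1 ≅ Z^21, C_2 ≅ Z^14.

∂_1: C_1 → C_0 maps an edge to its endpoints' difference, ∂[p,q] = q − p. For instance
  ∂PR = R − P.
The resulting 7×21 matrix has rank 6, and its Smith normal form has invariant factors (1,1,1,1,1,1).

∂_2: C_2 → C_1 sends each 2-simplex [p,q,r] to [q,r] − [p,r] + [p,q]. For instance
  ∂TUV = UV − TV + TU,
  ∂QRT = RT − QT + QR.
The resulting 21×14 matrix has rank 13, and its Smith normal form has invariant factors (1,1,1,1,1,1,1,1,1,1,1,1,1).

Now H_k = ker ∂_k / im ∂_{k+1}, so:

  H_1: rank ker ∂_1 − rank ∂_2 = (21 − 6) − 13 = 2, and the invariant factors of ∂_2 are all 1, so H_1 = Z^2.

(K is a triangulation of the torus T^2.)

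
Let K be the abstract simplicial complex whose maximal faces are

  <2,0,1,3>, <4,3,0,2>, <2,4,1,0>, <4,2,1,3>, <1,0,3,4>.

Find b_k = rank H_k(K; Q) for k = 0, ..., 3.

Fix the vertex order 0 < 1 < 2 < 3 < 4 and write every simplex with vertices in increasing order. Then dim K = 3 and the simplices of K are:

  0-simplices (5): [0], [1], [2], [3], [4]
  1-simplices (10): [0,1], [0,2], [0,3], [0,4], [1,2], [1,3], [1,4], [2,3], [2,4], [3,4]
  2-simplices (10): [0,1,2], [0,1,3], [0,1,4], [0,2,3], [0,2,4], [0,3,4], [1,2,3], [1,2,4], [1,3,4], [2,3,4]
  3-simplices (5): [0,1,2,3], [0,1,2,4], [0,1,3,4], [0,2,3,4], [1,2,3,4]

giving chain groups C_0 ≅ Z^5, C_1 ≅ Z^10, C_2 ≅ Z^10, C_3 ≅ Z^5.

Boundary ∂_1: C_1 → C_0 sends each edge [p,q] (with p < q) to q − p.
The 5×10 boundary matrix has rank 4 and Smith normal form diag(1,1,1,1).

Boundary ∂_2: C_2 → C_1 maps a triangle to the signed sum of its edges. For instance
  ∂[1,2,4] = [2,4] − [1,4] + [1,2],
  ∂[1,2,3] = [2,3] − [1,3] + [1,2].
This gives a 10×10 integer matrix of rank 6; reducing to Smith normal form yields diagonal entries (1,1,1,1,1,1).

∂_3: C_3 → C_2 sends each 3-simplex σ to the alternating sum Σ_i (−1)^i (σ with its i-th vertex removed). For instance
  ∂[0,1,3,4] = [1,3,4] − [0,3,4] + [0,1,4] − [0,1,3],
  ∂[0,1,2,4] = [1,2,4] − [0,2,4] + [0,1,4] − [0,1,2].
This gives a 10×5 integer matrix of rank 4; reducing to Smith normal form yields diagonal entries (1,1,1,1).

Reading off H_k = ker ∂_k / im ∂_{k+1}:

  H_0: rank C_0 − rank ∂_1 = 5 − 4 = 1, and the invariant factors of ∂_1 are all 1, so H_0 ≅ Z.
  H_1: rank ker ∂_1 − rank ∂_2 = (10 − 4) − 6 = 0, and the invariant factors of ∂_2 are all 1, so H_1 ≅ 0.
  H_2: rank ker ∂_2 − rank ∂_3 = (10 − 6) − 4 = 0, and the invariant factors of ∂_3 are all 1, so H_2 ≅ 0.
  H_3: rank ker ∂_3 − rank ∂_4 = (5 − 4) − 0 = 1, and there is no ∂_4, so H_3 ≅ Z.

As a check, the Euler characteristic is 5 − 10 + 10 − 5 = 0, which agrees with 1 − 0 + 0 − 1 = 0.

Hence the Betti numbers are b_0 = 1, b_1 = 0, b_2 = 0, b_3 = 1.

b_0 = 1, b_1 = 0, b_2 = 0, b_3 = 1.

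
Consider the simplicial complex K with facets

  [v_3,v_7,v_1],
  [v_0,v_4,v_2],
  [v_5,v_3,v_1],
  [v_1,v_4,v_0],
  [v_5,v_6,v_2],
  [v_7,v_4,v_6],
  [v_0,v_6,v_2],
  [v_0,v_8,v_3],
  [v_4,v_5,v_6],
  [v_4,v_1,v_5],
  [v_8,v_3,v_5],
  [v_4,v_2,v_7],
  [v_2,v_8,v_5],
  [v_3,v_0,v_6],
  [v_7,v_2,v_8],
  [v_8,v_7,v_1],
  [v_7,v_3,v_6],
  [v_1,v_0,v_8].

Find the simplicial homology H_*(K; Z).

Order the vertices as v_0 < v_1 < v_2 < v_3 < v_4 < v_5 < v_6 < v_7 < v_8. Listing each simplex with vertices in this order, K has dimension 2 with simplices:

  0-simplices (9): [v_0], [v_1], [v_2], [v_3], [v_4], [v_5], [v_6], [v_7], [v_8]
  1-simplices (27): (27 of them)
  2-simplices (18): (18 of them)

so the chain groups are C_0 ≅ Z^9, C_1 ≅ Z^27, C_2 ≅ Z^18.

The boundary map ∂_1: C_1 → C_0 sends each edge [p,q] (with p < q) to q − p. For instance
  ∂[v_4,v_6] = [v_6] − [v_4].
The 9×27 boundary matrix has rank 8 and Smith normal form diag(1,1,1,1,1,1,1,1).

The boundary map ∂_2: C_2 → C_1 maps a triangle to the signed sum of its edges. For instance
  ∂[v_0,v_2,v_4] = [v_2,v_4] − [v_0,v_4] + [v_0,v_2],
  ∂[v_1,v_3,v_7] = [v_3,v_7] − [v_1,v_7] + [v_1,v_3].
The 27×18 boundary matrix has rank 18 and Smith normal form diag(1,1,1,1,1,1,1,1,1,1,1,1,1,1,1,1,1,2).

Now H_k = ker ∂_k / im ∂_{k+1}, so:

  H_0: rank C_0 − rank ∂_1 = 9 − 8 = 1, and the invariant factors of ∂_1 are all 1, so H_0 ≅ Z.
  H_1: rank ker ∂_1 − rank ∂_2 = (27 − 8) − 18 = 1, and ∂_2 has invariant factor 2 > 1, so H_1 ≅ Z ⊕ Z/2Z.
  H_2: rank ker ∂_2 − rank ∂_3 = (18 − 18) − 0 = 0, and there is no ∂_3, so H_2 ≅ 0.

H_0 ≅ Z,  H_1 ≅ Z ⊕ Z/2Z,  H_2 = 0.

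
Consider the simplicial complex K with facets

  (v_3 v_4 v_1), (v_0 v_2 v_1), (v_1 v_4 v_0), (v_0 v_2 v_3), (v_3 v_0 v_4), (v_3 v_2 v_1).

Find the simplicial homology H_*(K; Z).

H_0 = Z,  H_1 = 0,  H_2 = Z.

We work with the vertex ordering v_0 < v_1 < v_2 < v_3 < v_4. The simplices of K, each written with vertices in increasing order, are:

  0-simplices (5): [v_0], [v_1], [v_2], [v_3], [v_4]
  1-simplices (9): [v_0,v_1], [v_0,v_2], [v_0,v_3], [v_0,v_4], [v_1,v_2], [v_1,v_3], [v_1,v_4], [v_2,v_3], [v_3,v_4]
  2-simplices (6): [v_0,v_1,v_2], [v_0,v_1,v_4], [v_0,v_2,v_3], [v_0,v_3,v_4], [v_1,v_2,v_3], [v_1,v_3,v_4]

giving chain groups C_0 ≅ Z^5, C_1 ≅ Z^9, C_2 ≅ Z^6.

The boundary map ∂_1: C_1 → C_0 is given by ∂[p,q] = [q] − [p]. For instance
  ∂[v_0,v_4] = [v_4] − [v_0].
The 5×9 boundary matrix has rank 4 and Smith normal form diag(1,1,1,1).

Boundary ∂_2: C_2 → C_1 acts by ∂[p,q,r] = [q,r] − [p,r] + [p,q]. For instance
  ∂[v_0,v_2,v_3] = [v_2,v_3] − [v_0,v_3] + [v_0,v_2],
  ∂[v_1,v_2,v_3] = [v_2,v_3] − [v_1,v_3] + [v_1,v_2].
As a 9×6 matrix over Z this has rank 5, with invariant factors (1,1,1,1,1).

From H_k ≅ ker(∂_k) / im(∂_{k+1}) we obtain:

  H_0: rank C_0 − rank ∂_1 = 5 − 4 = 1, and the invariant factors of ∂_1 are all 1, so H_0 = Z.
  H_1: rank ker ∂_1 − rank ∂_2 = (9 − 4) − 5 = 0, and the invariant factors of ∂_2 are all 1, so H_1 = 0.
  H_2: rank ker ∂_2 − rank ∂_3 = (6 − 5) − 0 = 1, and there is no ∂_3, so H_2 = Z.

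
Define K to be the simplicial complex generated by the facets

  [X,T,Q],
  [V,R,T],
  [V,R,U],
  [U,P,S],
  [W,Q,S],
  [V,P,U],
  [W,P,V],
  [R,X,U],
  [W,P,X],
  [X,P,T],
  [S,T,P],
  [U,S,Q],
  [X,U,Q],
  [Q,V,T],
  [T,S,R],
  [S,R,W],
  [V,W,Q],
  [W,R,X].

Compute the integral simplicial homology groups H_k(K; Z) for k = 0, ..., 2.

Take the total order P < Q < R < S < T < U < V < W < X on the vertex set. Then K (dimension 2) consists of the simplices:

  0-simplices (9): P, Q, R, S, T, U, V, W, X
  1-simplices (27): PS, PT, PU, PV, PW, PX, QS, QT, QU, QV, QW, QX, RS, RT, RU, RV, RW, RX, ST, SU, SW, TV, TX, UV, UX, VW, WX
  2-simplices (18): PST, PSU, PTX, PUV, PVW, PWX, QSU, QSW, QTV, QTX, QUX, QVW, RST, RSW, RTV, RUV, RUX, RWX

Hence C_0 ≅ Z^9, C_1 ≅ Z^27, C_2 ≅ Z^18.

∂_1: C_1 → C_0 sends each edge [p,q] (with p < q) to q − p. For instance
  ∂PW = W − P.
As a 9×27 matrix over Z this has rank 8, with invariant factors (1,1,1,1,1,1,1,1).

Boundary ∂_2: C_2 → C_1 sends each 2-simplex [p,q,r] to [q,r] − [p,r] + [p,q]. For instance
  ∂PUV = UV − PV + PU,
  ∂RUX = UX − RX + RU.
The 27×18 boundary matrix has rank 17 and Smith normal form diag(1,1,1,1,1,1,1,1,1,1,1,1,1,1,1,1,1).

From H_k ≅ ker(∂_k) / im(∂_{k+1}) we obtain:

  H_0: rank C_0 − rank ∂_1 = 9 − 8 = 1, and the invariant factors of ∂_1 are all 1, so H_0 = Z.
  H_1: rank ker ∂_1 − rank ∂_2 = (27 − 8) − 17 = 2, and the invariant factors of ∂_2 are all 1, so H_1 = Z^2.
  H_2: rank ker ∂_2 − rank ∂_3 = (18 − 17) − 0 = 1, and there is no ∂_3, so H_2 = Z.

(K is a triangulation of the torus T^2.)

H_0 ≅ Z,  H_1 ≅ Z^2,  H_2 ≅ Z.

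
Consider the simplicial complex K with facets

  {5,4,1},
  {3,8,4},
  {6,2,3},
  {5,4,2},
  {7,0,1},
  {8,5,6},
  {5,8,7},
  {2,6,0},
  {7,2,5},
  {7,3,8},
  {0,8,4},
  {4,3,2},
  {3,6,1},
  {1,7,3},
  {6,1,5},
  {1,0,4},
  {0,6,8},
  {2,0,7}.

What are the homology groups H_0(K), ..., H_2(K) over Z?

We work with the vertex ordering 0 < 1 < 2 < 3 < 4 < 5 < 6 < 7 < 8. The simplices of K, each written with vertices in increasing order, are:

  0-simplices (9): [0], [1], [2], [3], [4], [5], [6], [7], [8]
  1-simplices (27): (27 of them)
  2-simplices (18): [0,1,4], [0,1,7], [0,2,6], [0,2,7], [0,4,8], [0,6,8], [1,3,6], [1,3,7], [1,4,5], [1,5,6], [2,3,4], [2,3,6], [2,4,5], [2,5,7], [3,4,8], [3,7,8], [5,6,8], [5,7,8]

giving chain groups C_0 ≅ Z^9, C_1 ≅ Z^27, C_2 ≅ Z^18.

Boundary ∂_1: C_1 → C_0 maps an edge to its endpoints' difference, ∂[p,q] = q − p. For instance
  ∂[2,5] = [5] − [2].
This gives a 9×27 integer matrix of rank 8; reducing to Smith normal form yields diagonal entries (1,1,1,1,1,1,1,1).

∂_2: C_2 → C_1 sends each 2-simplex [p,q,r] to [q,r] − [p,r] + [p,q]. For instance
  ∂[3,7,8] = [7,8] − [3,8] + [3,7],
  ∂[2,5,7] = [5,7] − [2,7] + [2,5].
The 27×18 boundary matrix has rank 17 and Smith normal form diag(1,1,1,1,1,1,1,1,1,1,1,1,1,1,1,1,1).

Reading off H_k = ker ∂_k / im ∂_{k+1}:

  H_0: rank C_0 − rank ∂_1 = 9 − 8 = 1, and the invariant factors of ∂_1 are all 1, so H_0 = Z.
  H_1: rank ker ∂_1 − rank ∂_2 = (27 − 8) − 17 = 2, and the invariant factors of ∂_2 are all 1, so H_1 = Z^2.
  H_2: rank ker ∂_2 − rank ∂_3 = (18 − 17) − 0 = 1, and there is no ∂_3, so H_2 = Z.

H_0 ≅ Z,  H_1 ≅ Z^2,  H_2 ≅ Z.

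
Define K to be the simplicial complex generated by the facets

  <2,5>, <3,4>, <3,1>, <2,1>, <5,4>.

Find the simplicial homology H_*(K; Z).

Take the total order 1 < 2 < 3 < 4 < 5 on the vertex set. Then K (dimension 1) consists of the simplices:

  0-simplices (5): [1], [2], [3], [4], [5]
  1-simplices (5): [1,2], [1,3], [2,5], [3,4], [4,5]

giving chain groups C_0 ≅ Z^5, C_1 ≅ Z^5.

The boundary map ∂_1: C_1 → C_0 sends each edge [p,q] (with p < q) to q − p.
The 5×5 boundary matrix has rank 4 and Smith normal form diag(1,1,1,1).

Now H_k = ker ∂_k / im ∂_{k+1}, so:

  H_0: rank C_0 − rank ∂_1 = 5 − 4 = 1, and the invariant factors of ∂_1 are all 1, so H_0 = Z.
  H_1: rank ker ∂_1 − rank ∂_2 = (5 − 4) − 0 = 1, and there is no ∂_2, so H_1 = Z.

H_0 ≅ Z,  H_1 ≅ Z.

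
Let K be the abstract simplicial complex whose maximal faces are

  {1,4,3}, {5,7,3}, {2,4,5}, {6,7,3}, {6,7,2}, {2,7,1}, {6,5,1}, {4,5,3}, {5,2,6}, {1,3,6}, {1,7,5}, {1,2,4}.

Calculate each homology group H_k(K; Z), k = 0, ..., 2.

H_0 ≅ Z,  H_1 ≅ Z/2Z,  H_2 = 0.

Order the vertices as 1 < 2 < 3 < 4 < 5 < 6 < 7. Listing each simplex with vertices in this order, K has dimension 2 with simplices:

  0-simplices (7): [1], [2], [3], [4], [5], [6], [7]
  1-simplices (18): [1,2], [1,3], [1,4], [1,5], [1,6], [1,7], [2,4], [2,5], [2,6], [2,7], [3,4], [3,5], [3,6], [3,7], [4,5], [5,6], [5,7], [6,7]
  2-simplices (12): [1,2,4], [1,2,7], [1,3,4], [1,3,6], [1,5,6], [1,5,7], [2,4,5], [2,5,6], [2,6,7], [3,4,5], [3,5,7], [3,6,7]

giving chain groups C_0 ≅ Z^7, C_1 ≅ Z^18, C_2 ≅ Z^12.

Boundary ∂_1: C_1 → C_0 maps an edge to its endpoints' difference, ∂[p,q] = q − p. For instance
  ∂[1,4] = [4] − [1].
This gives a 7×18 integer matrix of rank 6; reducing to Smith normal form yields diagonal entries (1,1,1,1,1,1).

Boundary ∂_2: C_2 → C_1 acts by ∂[p,q,r] = [q,r] − [p,r] + [p,q]. For instance
  ∂[1,3,6] = [3,6] − [1,6] + [1,3],
  ∂[1,2,4] = [2,4] − [1,4] + [1,2].
This gives a 18×12 integer matrix of rank 12; reducing to Smith normal form yields diagonal entries (1,1,1,1,1,1,1,1,1,1,1,2).

From H_k ≅ ker(∂_k) / im(∂_{k+1}) we obtain:

  H_0: rank C_0 − rank ∂_1 = 7 − 6 = 1, and the invariant factors of ∂_1 are all 1, so H_0 = Z.
  H_1: rank ker ∂_1 − rank ∂_2 = (18 − 6) − 12 = 0, and ∂_2 has invariant factor 2 > 1, so H_1 = Z/2Z.
  H_2: rank ker ∂_2 − rank ∂_3 = (12 − 12) − 0 = 0, and there is no ∂_3, so H_2 = 0.

As a check, the Euler characteristic is 7 − 18 + 12 = 1, which agrees with 1 − 0 + 0 = 1.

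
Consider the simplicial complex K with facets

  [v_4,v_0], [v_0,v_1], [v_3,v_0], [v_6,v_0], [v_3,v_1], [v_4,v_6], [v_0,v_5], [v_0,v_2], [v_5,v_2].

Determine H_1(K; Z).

Order the vertices as v_0 < v_1 < v_2 < v_3 < v_4 < v_5 < v_6. Listing each simplex with vertices in this order, K has dimension 1 with simplices:

  0-simplices (7): [v_0], [v_1], [v_2], [v_3], [v_4], [v_5], [v_6]
  1-simplices (9): [v_0,v_1], [v_0,v_2], [v_0,v_3], [v_0,v_4], [v_0,v_5], [v_0,v_6], [v_1,v_3], [v_2,v_5], [v_4,v_6]

giving chain groups C_0 ≅ Z^7, C_1 ≅ Z^9.

Boundary ∂_1: C_1 → C_0 maps an edge to its endpoints' difference, ∂[p,q] = q − p. For instance
  ∂[v_1,v_3] = [v_3] − [v_1].
The 7×9 boundary matrix has rank 6 and Smith normal form diag(1,1,1,1,1,1).

Reading off H_k = ker ∂_k / im ∂_{k+1}:

  H_1: rank ker ∂_1 − rank ∂_2 = (9 − 6) − 0 = 3, and there is no ∂_2, so H_1 = Z^3.

(K is a triangulation of a wedge of 3 circles.)

H_1 ≅ Z^3.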